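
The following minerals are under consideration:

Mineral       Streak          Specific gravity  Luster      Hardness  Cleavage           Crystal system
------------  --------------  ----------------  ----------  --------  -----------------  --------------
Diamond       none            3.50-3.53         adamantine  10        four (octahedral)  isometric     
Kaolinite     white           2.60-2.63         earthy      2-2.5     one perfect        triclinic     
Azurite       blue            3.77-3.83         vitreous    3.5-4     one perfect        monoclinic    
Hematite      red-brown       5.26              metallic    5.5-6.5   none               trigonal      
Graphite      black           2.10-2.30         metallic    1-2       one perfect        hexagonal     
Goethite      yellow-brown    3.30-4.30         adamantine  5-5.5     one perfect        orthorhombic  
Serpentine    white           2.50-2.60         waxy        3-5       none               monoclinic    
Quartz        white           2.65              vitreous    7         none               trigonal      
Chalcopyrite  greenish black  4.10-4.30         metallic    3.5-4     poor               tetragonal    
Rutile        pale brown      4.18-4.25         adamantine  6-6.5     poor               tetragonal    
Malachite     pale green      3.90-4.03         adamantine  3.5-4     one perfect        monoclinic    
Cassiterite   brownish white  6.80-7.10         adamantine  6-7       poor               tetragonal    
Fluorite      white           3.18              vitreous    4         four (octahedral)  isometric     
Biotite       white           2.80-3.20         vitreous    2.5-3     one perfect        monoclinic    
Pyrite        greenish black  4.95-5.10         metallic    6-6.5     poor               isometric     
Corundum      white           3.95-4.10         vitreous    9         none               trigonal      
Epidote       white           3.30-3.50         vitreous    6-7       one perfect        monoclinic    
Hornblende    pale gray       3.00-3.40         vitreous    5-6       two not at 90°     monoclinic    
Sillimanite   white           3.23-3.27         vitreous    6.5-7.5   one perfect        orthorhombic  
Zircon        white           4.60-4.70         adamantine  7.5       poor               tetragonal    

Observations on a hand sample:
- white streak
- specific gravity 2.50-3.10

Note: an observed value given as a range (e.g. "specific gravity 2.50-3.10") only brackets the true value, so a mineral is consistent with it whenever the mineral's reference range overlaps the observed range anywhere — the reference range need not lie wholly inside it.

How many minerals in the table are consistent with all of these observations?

White streak: only Kaolinite, Serpentine, Quartz, Fluorite, Biotite, Corundum, Epidote, Sillimanite, Zircon remain.
Specific gravity 2.50-3.10: Kaolinite, Serpentine, Quartz, Biotite remain.
Consistent with every observation: Biotite, Kaolinite, Quartz, Serpentine.
That is 4 minerals.

4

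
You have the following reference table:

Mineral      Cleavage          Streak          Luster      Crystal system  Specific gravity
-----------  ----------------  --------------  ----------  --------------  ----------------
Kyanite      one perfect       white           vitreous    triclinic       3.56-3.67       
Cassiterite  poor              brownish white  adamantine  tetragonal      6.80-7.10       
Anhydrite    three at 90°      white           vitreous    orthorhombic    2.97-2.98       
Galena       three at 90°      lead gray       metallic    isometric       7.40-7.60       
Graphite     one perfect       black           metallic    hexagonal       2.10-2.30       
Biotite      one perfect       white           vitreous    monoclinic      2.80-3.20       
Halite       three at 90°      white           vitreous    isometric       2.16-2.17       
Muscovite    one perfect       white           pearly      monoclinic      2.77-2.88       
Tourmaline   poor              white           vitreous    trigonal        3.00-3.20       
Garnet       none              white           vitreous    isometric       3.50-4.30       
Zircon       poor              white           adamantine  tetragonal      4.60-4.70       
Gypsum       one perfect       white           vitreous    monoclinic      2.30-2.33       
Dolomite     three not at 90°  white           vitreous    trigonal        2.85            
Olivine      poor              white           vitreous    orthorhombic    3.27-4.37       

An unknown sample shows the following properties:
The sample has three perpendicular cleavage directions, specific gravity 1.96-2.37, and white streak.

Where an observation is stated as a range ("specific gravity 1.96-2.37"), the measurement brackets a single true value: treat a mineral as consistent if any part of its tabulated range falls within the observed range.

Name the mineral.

Three perpendicular cleavage directions: only Anhydrite, Galena, Halite remain.
Specific gravity 1.96-2.37: leaves Halite.
White streak: every remaining candidate is consistent.
Only Halite satisfies all observations.

Halite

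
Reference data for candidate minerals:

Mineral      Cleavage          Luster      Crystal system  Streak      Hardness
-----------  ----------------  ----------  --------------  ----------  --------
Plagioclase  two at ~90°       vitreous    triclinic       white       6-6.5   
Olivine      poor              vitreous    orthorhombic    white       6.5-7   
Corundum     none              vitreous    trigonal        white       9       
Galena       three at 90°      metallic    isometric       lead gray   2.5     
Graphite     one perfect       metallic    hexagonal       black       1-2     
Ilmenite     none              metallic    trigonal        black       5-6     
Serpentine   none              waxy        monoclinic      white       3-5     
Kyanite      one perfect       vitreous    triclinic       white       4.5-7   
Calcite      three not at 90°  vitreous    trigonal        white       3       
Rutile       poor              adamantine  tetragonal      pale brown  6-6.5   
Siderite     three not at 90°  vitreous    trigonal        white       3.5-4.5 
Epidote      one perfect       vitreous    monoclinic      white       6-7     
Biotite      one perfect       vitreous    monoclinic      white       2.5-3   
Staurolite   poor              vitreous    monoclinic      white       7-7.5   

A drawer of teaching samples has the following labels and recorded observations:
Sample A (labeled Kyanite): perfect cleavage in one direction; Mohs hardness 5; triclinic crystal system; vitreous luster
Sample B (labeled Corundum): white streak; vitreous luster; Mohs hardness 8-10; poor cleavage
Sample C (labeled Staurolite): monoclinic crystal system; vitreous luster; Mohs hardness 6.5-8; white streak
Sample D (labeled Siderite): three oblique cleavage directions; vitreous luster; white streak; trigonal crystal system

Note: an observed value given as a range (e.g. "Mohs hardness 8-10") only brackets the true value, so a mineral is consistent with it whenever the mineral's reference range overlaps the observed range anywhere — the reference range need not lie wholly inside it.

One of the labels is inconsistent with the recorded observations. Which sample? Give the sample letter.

B

Sample A: all recorded properties match Kyanite.
Sample B: Corundum has cleavage none, but the record shows poor cleavage — this label is wrong.
Sample C: all recorded properties match Staurolite.
Sample D: all recorded properties match Siderite.
The mislabeled specimen is B.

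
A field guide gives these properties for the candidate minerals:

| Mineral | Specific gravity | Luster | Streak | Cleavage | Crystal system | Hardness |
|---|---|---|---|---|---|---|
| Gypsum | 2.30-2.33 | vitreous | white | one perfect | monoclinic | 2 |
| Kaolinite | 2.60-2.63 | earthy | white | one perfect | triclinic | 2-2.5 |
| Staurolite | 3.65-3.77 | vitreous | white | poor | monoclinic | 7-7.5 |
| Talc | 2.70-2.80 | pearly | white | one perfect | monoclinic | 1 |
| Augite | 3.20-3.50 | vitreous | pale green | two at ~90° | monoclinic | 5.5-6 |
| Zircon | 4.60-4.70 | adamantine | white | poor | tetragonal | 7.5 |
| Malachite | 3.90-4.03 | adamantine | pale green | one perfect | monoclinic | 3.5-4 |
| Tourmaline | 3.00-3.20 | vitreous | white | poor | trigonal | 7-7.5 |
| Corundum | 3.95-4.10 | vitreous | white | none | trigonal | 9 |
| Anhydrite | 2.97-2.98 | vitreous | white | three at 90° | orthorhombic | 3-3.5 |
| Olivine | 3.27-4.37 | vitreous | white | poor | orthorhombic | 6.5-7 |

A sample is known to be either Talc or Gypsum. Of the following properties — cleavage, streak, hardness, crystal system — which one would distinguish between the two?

Cleavage: both one perfect — no difference.
Streak: both white — no difference.
Hardness: Talc 1, Gypsum 2 — these differ.
Crystal system: both monoclinic — no difference.
Hardness is the diagnostic property here.

hardness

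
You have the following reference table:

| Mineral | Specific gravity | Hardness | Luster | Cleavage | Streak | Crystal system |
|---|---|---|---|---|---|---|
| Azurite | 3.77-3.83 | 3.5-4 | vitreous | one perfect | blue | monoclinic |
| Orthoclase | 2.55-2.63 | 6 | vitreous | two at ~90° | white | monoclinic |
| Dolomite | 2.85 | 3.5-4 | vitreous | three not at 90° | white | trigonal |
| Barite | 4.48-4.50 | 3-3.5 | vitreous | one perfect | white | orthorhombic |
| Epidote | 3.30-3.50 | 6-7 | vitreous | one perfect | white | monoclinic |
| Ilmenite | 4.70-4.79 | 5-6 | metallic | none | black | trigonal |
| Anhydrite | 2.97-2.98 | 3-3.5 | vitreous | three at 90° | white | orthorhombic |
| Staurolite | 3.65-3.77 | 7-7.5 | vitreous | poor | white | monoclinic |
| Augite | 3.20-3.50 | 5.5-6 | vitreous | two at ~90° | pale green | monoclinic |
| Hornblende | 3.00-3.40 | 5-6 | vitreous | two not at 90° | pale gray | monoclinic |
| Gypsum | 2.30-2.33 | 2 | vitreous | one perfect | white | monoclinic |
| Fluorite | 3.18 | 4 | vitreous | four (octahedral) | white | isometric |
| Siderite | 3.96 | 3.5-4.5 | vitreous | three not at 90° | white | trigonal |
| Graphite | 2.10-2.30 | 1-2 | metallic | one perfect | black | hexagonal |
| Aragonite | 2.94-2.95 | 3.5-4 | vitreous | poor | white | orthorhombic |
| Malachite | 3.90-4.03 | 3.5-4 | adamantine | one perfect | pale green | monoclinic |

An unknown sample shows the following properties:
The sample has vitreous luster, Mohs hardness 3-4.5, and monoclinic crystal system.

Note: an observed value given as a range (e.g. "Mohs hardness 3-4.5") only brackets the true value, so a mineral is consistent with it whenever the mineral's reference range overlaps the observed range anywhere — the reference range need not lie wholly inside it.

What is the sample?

Vitreous luster eliminates Ilmenite, Graphite, Malachite.
Mohs hardness 3-4.5 eliminates Orthoclase, Epidote, Staurolite, Augite, Hornblende, Gypsum.
Monoclinic crystal system — Azurite remains.
Only Azurite satisfies all observations.

Azurite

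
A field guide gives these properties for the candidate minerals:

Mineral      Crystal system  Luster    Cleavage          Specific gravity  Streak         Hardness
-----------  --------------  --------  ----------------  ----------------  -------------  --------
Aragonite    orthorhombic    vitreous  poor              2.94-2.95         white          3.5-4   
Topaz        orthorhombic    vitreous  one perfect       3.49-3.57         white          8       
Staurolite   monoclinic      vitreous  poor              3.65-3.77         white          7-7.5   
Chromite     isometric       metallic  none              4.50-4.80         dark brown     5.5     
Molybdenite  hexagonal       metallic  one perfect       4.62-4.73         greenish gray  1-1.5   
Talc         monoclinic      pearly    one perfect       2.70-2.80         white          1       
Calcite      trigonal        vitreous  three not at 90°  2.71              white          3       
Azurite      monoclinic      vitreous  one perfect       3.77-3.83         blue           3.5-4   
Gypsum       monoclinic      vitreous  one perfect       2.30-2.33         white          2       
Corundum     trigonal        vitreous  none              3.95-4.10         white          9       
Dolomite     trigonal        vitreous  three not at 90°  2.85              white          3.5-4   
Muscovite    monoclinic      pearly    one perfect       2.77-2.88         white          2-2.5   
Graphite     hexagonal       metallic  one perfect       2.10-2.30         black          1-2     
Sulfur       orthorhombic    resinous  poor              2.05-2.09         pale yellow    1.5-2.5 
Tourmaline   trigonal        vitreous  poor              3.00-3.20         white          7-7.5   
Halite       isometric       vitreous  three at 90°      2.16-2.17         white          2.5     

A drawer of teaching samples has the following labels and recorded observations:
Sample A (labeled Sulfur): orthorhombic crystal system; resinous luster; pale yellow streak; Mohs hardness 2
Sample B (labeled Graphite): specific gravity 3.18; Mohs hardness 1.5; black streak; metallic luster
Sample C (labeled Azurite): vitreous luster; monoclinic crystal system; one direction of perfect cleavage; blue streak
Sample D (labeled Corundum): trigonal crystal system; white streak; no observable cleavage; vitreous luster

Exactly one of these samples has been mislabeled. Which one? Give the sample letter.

B

Sample A: nothing contradicts Sulfur.
Sample B: specific gravity 3.18 is outside the reference for Graphite (SG 2.10-2.30) — mislabeled.
Sample C: nothing contradicts Azurite.
Sample D: nothing contradicts Corundum.
The mislabeled specimen is B.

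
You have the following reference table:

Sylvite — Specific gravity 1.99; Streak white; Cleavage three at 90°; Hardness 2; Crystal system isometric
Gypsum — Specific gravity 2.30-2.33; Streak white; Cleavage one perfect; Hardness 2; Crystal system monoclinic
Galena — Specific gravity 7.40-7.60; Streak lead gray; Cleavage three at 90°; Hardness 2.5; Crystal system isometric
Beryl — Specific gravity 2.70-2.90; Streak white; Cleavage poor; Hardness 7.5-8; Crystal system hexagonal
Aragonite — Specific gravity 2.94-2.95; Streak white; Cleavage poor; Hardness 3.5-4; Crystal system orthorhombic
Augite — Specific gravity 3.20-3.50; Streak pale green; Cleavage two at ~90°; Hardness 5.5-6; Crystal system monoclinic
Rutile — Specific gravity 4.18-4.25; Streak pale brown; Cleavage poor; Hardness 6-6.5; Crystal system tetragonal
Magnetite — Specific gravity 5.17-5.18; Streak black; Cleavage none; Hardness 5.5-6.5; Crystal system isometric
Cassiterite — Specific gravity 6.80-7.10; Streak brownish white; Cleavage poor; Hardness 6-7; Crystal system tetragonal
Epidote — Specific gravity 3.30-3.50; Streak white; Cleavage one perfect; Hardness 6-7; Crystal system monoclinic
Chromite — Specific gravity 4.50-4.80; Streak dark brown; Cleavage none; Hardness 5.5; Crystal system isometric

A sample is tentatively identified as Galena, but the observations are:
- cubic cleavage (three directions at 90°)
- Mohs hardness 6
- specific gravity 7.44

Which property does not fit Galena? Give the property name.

Cubic cleavage (three directions at 90°): Galena has cleavage three at 90° — agrees.
Mohs hardness 6: Galena has hardness 2.5 — does not match.
Specific gravity 7.44: Galena has SG 7.40-7.60 — agrees.
Only the hardness is inconsistent.

hardness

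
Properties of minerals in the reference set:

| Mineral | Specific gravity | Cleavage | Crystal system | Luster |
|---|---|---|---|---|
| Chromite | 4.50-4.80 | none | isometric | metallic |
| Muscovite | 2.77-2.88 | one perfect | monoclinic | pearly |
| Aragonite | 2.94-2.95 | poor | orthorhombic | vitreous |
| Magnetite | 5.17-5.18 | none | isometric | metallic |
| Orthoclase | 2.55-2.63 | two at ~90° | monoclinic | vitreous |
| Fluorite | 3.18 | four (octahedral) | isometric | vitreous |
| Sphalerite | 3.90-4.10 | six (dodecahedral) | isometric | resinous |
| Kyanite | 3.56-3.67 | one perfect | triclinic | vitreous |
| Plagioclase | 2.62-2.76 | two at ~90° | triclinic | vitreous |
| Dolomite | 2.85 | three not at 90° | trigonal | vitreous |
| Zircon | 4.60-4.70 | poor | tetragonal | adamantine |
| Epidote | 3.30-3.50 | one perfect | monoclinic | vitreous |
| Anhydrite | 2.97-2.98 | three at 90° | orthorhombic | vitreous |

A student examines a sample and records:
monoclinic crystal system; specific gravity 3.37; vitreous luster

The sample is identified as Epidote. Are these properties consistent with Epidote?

Yes

Monoclinic crystal system — matches Epidote (monoclinic system).
Specific gravity 3.37 — matches Epidote (SG 3.30-3.50).
Vitreous luster — matches Epidote (vitreous luster).
Nothing contradicts Epidote.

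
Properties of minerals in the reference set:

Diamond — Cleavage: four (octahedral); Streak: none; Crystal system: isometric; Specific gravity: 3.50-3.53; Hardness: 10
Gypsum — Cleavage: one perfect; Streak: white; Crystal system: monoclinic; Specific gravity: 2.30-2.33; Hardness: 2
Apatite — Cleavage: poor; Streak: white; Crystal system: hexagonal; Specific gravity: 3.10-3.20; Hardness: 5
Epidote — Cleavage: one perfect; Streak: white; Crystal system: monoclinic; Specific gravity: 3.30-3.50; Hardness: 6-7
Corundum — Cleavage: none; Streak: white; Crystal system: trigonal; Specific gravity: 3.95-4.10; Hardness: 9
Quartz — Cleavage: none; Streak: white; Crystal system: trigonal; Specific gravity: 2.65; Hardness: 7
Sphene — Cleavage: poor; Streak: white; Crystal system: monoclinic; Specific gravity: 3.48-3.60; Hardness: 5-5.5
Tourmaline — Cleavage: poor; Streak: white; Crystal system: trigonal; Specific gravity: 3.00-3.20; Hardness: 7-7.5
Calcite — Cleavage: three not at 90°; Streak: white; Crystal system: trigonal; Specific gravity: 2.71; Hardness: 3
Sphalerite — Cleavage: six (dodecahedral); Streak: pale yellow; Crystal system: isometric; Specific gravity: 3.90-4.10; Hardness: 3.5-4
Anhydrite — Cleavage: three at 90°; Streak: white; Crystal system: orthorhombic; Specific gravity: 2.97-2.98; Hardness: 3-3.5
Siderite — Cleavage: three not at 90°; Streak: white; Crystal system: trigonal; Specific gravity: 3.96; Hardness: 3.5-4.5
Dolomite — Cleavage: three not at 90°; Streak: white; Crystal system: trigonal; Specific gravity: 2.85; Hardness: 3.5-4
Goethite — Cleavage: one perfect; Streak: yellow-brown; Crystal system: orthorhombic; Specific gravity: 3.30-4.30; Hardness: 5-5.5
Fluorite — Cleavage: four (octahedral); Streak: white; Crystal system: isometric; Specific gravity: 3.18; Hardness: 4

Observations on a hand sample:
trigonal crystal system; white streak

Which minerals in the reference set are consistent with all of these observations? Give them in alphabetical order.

Calcite, Corundum, Dolomite, Quartz, Siderite, Tourmaline

Trigonal crystal system: narrows the field to Corundum, Quartz, Tourmaline, Calcite, Siderite, Dolomite.
White streak: all remaining candidates fit.
Remaining candidates: Calcite, Corundum, Dolomite, Quartz, Siderite, Tourmaline.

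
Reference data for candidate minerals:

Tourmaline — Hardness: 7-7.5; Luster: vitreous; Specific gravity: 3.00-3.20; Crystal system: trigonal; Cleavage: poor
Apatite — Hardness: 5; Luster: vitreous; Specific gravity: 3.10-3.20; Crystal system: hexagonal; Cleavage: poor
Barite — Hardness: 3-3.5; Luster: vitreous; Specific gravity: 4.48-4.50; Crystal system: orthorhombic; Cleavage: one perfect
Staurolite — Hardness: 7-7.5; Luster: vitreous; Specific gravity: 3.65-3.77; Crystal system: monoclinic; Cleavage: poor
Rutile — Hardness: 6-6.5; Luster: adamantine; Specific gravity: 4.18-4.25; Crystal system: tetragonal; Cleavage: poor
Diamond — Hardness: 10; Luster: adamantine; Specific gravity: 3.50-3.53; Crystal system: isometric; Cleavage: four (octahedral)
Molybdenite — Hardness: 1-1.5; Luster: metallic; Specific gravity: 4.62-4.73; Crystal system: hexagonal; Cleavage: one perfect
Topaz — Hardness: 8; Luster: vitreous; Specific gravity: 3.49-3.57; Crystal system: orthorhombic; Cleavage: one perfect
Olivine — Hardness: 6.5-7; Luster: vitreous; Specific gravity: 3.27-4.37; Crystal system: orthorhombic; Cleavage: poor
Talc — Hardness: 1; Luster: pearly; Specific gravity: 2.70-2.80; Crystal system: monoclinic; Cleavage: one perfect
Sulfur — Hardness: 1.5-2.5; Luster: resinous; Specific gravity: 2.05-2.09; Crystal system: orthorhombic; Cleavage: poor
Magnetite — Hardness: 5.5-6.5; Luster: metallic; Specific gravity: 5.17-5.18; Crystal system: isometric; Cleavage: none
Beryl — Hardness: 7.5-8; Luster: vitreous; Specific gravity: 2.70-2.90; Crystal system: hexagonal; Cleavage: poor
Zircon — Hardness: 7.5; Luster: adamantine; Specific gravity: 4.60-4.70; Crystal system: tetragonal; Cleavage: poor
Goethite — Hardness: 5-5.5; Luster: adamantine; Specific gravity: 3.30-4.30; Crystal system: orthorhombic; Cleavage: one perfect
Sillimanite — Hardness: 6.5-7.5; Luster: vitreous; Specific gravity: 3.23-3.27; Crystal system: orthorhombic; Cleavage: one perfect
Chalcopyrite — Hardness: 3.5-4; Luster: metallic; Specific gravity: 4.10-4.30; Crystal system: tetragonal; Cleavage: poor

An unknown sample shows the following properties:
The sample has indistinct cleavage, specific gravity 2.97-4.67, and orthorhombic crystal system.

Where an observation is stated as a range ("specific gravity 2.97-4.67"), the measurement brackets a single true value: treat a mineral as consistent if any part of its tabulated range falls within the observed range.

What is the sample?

Olivine

Indistinct cleavage: leaves Tourmaline, Apatite, Staurolite, Rutile, Olivine, Sulfur, Beryl, Zircon, Chalcopyrite.
Specific gravity 2.97-4.67 excludes Sulfur, Beryl.
Orthorhombic crystal system: Olivine remains.
Olivine is the sole remaining match.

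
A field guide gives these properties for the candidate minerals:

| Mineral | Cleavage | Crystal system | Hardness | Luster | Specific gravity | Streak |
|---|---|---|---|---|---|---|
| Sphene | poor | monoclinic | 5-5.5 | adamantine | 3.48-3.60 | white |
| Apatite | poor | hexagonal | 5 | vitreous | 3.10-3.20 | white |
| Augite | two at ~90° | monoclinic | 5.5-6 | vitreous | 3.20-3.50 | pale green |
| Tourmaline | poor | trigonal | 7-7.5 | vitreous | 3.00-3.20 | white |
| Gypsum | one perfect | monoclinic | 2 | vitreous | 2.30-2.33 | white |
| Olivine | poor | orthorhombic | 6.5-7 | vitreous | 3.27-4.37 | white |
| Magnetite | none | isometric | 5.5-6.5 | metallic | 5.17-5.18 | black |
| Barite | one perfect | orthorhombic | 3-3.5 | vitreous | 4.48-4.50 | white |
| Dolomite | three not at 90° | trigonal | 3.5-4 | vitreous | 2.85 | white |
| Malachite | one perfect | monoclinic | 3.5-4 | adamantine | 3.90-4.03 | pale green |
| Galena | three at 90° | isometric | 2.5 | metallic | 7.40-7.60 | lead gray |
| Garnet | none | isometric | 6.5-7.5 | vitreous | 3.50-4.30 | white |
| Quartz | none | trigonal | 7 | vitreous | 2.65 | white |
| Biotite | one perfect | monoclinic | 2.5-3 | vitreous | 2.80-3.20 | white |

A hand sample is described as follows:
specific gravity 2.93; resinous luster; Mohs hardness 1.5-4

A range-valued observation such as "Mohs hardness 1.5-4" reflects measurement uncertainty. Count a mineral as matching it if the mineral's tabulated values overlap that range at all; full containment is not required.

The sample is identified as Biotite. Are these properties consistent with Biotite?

Specific gravity 2.93 — matches Biotite (SG 2.80-3.20).
Resinous luster — Biotite has vitreous luster; inconsistent.
Mohs hardness 1.5-4 — matches Biotite (hardness 2.5-3).
The luster observation rules out Biotite.

Inconsistent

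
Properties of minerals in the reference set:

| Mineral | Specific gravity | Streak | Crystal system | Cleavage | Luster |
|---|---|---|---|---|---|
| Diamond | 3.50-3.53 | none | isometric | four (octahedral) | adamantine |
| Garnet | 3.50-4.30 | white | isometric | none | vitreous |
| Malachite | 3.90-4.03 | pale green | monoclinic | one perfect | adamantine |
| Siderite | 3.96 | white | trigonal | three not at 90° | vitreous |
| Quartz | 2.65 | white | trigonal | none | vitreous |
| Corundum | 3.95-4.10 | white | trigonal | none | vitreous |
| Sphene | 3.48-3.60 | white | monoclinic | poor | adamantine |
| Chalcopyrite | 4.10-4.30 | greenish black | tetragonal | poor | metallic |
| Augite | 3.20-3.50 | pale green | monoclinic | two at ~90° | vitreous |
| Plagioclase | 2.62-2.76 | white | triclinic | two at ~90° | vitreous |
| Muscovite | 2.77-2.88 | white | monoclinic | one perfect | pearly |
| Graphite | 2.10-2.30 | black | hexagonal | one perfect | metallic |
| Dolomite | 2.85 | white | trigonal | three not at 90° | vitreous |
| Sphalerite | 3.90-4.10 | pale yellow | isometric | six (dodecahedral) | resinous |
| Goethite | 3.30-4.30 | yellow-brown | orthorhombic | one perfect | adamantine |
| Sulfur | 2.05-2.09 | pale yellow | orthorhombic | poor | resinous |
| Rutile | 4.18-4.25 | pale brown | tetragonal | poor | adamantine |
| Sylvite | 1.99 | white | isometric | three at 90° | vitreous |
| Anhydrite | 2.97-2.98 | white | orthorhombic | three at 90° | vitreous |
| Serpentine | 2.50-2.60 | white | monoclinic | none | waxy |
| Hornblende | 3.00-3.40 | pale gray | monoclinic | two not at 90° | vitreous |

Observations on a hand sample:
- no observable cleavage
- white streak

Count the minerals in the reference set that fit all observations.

4

No observable cleavage — only Garnet, Quartz, Corundum, Serpentine remain.
White streak — consistent with all remaining minerals.
Remaining candidates: Corundum, Garnet, Quartz, Serpentine.
That is 4 minerals.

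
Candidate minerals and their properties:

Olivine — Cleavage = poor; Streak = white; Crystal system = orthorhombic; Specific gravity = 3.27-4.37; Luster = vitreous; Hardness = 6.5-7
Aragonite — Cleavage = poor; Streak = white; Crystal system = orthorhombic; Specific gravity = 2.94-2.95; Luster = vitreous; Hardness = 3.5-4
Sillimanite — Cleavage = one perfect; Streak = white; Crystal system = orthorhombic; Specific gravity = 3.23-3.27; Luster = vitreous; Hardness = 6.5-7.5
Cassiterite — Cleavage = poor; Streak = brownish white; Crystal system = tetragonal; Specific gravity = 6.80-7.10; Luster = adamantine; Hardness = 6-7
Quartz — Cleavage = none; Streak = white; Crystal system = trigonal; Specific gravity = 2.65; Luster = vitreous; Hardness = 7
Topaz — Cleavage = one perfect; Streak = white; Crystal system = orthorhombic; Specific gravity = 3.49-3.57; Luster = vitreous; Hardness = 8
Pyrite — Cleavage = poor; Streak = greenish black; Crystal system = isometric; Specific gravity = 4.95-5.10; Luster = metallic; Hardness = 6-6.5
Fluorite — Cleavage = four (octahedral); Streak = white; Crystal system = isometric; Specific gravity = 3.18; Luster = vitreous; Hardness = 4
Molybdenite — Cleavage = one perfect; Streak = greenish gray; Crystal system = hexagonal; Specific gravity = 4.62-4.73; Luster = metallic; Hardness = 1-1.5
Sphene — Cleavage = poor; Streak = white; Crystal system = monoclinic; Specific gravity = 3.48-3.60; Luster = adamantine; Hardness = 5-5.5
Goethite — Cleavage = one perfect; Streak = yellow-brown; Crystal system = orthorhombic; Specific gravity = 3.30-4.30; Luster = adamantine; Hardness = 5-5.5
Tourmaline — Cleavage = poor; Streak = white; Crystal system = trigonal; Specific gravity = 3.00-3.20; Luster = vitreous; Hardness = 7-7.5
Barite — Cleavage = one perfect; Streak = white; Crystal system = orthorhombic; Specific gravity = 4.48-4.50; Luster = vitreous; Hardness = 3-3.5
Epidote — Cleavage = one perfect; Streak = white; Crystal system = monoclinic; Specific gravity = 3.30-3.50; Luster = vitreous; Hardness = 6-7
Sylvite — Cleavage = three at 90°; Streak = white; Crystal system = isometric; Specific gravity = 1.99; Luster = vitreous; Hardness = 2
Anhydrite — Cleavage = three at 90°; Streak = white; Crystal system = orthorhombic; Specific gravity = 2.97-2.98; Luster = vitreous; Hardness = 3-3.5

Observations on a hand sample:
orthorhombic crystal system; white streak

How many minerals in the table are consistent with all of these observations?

Orthorhombic crystal system — narrows the field to Olivine, Aragonite, Sillimanite, Topaz, Goethite, Barite, Anhydrite.
White streak eliminates Goethite.
Remaining candidates: Anhydrite, Aragonite, Barite, Olivine, Sillimanite, Topaz.
That is 6 minerals.

6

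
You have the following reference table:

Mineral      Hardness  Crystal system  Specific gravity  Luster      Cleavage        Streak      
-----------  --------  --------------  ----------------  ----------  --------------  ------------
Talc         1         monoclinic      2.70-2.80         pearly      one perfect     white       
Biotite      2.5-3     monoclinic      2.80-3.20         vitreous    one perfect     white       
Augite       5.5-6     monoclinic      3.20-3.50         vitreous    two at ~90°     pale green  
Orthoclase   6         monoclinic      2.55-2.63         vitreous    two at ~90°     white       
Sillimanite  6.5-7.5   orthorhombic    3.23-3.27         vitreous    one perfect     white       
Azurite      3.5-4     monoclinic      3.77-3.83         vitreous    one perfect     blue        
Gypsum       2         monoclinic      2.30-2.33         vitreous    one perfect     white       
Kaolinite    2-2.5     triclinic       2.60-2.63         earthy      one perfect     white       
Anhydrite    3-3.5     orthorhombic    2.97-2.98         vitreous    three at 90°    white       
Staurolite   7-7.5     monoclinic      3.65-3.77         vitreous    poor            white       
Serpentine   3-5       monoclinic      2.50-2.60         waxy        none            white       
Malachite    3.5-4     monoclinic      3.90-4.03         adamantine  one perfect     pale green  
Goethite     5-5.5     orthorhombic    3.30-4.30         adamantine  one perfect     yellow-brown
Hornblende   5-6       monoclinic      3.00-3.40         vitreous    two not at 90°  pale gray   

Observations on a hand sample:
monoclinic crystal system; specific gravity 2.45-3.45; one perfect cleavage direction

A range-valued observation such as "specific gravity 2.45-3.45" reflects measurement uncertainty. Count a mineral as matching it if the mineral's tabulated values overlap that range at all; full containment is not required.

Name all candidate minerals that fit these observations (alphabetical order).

Biotite, Talc

Monoclinic crystal system is inconsistent with Sillimanite, Kaolinite, Anhydrite, Goethite.
Specific gravity 2.45-3.45 is inconsistent with Azurite, Gypsum, Staurolite, Malachite.
One perfect cleavage direction — only Talc, Biotite remain.
The minerals that satisfy all observations are Biotite, Talc.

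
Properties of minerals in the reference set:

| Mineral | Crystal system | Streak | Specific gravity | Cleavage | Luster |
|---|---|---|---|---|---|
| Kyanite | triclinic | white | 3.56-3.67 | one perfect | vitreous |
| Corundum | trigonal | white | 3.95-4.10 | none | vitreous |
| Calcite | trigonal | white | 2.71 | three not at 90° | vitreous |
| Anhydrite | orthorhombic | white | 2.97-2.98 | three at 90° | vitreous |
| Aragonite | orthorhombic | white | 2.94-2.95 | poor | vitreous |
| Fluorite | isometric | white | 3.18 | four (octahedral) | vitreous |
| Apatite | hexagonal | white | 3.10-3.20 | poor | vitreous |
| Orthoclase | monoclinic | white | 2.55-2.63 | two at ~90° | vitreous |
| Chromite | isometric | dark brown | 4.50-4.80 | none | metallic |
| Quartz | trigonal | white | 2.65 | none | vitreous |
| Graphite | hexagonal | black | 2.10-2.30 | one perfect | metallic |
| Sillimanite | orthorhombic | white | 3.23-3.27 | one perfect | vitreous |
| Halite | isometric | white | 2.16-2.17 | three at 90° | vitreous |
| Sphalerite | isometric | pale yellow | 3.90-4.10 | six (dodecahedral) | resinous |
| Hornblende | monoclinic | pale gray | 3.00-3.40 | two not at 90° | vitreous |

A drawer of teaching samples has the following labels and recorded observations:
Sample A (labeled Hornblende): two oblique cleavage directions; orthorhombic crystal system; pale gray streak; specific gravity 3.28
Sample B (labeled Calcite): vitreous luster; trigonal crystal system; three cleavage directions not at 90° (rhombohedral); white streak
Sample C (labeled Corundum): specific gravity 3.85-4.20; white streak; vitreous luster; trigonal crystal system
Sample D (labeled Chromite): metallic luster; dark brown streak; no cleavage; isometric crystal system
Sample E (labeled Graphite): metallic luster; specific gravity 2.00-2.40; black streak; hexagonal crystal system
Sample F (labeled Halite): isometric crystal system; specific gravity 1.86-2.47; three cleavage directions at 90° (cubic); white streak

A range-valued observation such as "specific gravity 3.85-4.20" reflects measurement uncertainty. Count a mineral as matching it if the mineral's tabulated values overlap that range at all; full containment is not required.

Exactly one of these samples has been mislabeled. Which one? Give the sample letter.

A

Sample A: Hornblende has monoclinic system, but the record shows orthorhombic crystal system — this label is wrong.
Sample B: all recorded properties match Calcite.
Sample C: all recorded properties match Corundum.
Sample D: all recorded properties match Chromite.
Sample E: all recorded properties match Graphite.
Sample F: all recorded properties match Halite.
Only sample A is inconsistent with its label.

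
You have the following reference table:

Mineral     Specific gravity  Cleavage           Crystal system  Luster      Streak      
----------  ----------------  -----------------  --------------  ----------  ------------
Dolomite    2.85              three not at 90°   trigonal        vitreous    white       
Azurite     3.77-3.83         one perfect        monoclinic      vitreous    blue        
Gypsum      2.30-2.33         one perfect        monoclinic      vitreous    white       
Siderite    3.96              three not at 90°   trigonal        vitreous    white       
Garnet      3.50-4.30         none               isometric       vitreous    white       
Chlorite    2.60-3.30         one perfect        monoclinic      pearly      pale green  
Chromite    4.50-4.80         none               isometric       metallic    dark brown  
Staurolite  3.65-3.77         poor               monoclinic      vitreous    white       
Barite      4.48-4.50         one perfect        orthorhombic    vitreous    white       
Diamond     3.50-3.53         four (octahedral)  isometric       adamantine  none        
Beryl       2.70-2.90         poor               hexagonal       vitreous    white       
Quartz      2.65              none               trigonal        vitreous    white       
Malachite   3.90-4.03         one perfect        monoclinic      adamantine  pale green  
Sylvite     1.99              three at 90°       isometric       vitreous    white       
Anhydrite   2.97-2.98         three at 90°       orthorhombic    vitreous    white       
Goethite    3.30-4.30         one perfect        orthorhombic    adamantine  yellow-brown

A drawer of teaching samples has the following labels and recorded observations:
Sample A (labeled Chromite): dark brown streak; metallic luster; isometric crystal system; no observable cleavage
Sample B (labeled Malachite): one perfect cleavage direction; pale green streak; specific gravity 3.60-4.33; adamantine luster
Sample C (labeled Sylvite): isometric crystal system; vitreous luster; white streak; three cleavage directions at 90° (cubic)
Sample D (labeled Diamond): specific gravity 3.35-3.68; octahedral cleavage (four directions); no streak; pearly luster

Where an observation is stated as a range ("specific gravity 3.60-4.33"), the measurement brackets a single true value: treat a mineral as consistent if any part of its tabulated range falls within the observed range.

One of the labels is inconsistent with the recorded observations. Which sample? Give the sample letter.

Sample A: nothing contradicts Chromite.
Sample B: nothing contradicts Malachite.
Sample C: nothing contradicts Sylvite.
Sample D: Diamond has adamantine luster, but the record shows pearly luster — this label is wrong.
The mislabeled specimen is D.

D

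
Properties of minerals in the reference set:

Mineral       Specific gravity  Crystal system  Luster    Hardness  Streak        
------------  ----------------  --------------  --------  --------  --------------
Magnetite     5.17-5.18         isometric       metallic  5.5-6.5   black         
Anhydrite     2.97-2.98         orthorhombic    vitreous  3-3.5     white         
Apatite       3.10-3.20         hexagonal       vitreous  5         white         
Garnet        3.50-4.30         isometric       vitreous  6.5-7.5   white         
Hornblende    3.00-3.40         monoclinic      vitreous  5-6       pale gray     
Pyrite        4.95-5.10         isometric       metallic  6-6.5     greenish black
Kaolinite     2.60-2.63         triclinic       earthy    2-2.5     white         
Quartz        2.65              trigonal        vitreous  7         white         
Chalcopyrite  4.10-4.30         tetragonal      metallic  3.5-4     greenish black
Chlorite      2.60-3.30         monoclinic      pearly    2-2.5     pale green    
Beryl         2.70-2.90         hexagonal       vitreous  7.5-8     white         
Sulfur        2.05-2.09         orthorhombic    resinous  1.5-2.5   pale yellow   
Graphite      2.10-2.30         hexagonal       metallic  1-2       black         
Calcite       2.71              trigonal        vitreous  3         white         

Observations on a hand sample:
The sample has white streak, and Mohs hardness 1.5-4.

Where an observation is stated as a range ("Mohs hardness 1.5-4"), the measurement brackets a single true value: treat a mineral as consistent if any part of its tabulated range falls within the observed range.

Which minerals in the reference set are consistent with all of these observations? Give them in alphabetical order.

Anhydrite, Calcite, Kaolinite

White streak: narrows the field to Anhydrite, Apatite, Garnet, Kaolinite, Quartz, Beryl, Calcite.
Mohs hardness 1.5-4: narrows the field to Anhydrite, Kaolinite, Calcite.
Remaining candidates: Anhydrite, Calcite, Kaolinite.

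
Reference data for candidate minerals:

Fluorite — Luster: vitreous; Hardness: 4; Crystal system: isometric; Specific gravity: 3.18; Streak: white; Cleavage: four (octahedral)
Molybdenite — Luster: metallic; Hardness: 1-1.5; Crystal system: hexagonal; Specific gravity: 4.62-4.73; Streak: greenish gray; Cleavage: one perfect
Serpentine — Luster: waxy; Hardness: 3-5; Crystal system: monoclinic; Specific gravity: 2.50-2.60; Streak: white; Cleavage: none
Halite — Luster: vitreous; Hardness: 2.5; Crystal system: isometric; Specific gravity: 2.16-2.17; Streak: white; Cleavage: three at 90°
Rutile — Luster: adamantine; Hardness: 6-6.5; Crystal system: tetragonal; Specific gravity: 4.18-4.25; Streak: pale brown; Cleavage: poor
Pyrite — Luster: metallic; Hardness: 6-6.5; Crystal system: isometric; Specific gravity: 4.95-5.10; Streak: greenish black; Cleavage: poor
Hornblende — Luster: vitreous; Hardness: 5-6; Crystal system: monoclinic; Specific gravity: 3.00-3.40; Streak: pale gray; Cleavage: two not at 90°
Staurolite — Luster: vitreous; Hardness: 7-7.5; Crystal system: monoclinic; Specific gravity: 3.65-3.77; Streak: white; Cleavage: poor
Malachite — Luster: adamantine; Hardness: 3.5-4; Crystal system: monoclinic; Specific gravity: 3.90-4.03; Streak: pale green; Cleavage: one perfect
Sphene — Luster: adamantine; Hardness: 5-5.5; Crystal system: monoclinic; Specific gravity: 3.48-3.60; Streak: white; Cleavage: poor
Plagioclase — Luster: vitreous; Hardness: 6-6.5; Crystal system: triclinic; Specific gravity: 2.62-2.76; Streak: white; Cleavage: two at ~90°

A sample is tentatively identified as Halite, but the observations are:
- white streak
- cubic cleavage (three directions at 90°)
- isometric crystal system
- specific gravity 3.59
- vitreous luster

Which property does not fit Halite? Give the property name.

White streak: Halite has white streak — consistent.
Cubic cleavage (three directions at 90°): Halite has cleavage three at 90° — consistent.
Isometric crystal system: Halite has isometric system — consistent.
Specific gravity 3.59: Halite has SG 2.16-2.17 — does not match.
Vitreous luster: Halite has vitreous luster — consistent.
The specific gravity is the one property that does not fit.

specific gravity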